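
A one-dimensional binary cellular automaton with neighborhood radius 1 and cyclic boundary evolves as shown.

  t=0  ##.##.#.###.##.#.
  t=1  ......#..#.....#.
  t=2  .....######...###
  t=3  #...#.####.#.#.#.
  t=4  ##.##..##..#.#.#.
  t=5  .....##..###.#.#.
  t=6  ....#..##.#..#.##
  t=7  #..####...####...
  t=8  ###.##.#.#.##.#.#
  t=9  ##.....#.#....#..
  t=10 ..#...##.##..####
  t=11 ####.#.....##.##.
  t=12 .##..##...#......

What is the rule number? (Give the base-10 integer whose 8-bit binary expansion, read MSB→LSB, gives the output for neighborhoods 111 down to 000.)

150

  nb ###: next=#  (t=0,i=9, bit7=1)
  nb ##.: next=.  (t=0,i=1, bit6=0)
  nb #.#: next=.  (t=0,i=2, bit5=0)
  nb #..: next=#  (t=1,i=7, bit4=1)
  nb .##: next=.  (t=0,i=0, bit3=0)
  nb .#.: next=#  (t=0,i=6, bit2=1)
  nb ..#: next=#  (t=1,i=5, bit1=1)
  nb ...: next=.  (t=1,i=0, bit0=0)
  bits 10010110 = 150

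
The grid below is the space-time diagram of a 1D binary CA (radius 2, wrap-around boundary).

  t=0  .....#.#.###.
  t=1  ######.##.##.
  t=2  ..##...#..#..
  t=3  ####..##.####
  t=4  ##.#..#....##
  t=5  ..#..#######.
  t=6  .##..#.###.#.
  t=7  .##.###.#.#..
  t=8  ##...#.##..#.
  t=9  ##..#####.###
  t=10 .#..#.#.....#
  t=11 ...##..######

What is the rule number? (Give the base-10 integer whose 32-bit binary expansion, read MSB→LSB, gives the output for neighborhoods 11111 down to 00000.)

2489670143

  ##### -> #   bit 31 = 1  t=1,i=2
  ####. -> .   bit 30 = 0  t=1,i=4
  ###.# -> .   bit 29 = 0  t=1,i=5
  ###.. -> #   bit 28 = 1  t=0,i=11
  ##.## -> .   bit 27 = 0  t=1,i=6
  ##.#. -> #   bit 26 = 1  t=4,i=2
  ##..# -> .   bit 25 = 0  t=3,i=4
  ##... -> .   bit 24 = 0  t=0,i=12
  #.### -> .   bit 23 = 0  t=0,i=9
  #.##. -> #   bit 22 = 1  t=1,i=7
  #.#.# -> #   bit 21 = 1  t=0,i=7
  #.#.. -> .   bit 20 = 0  t=4,i=3
  #..## -> .   bit 19 = 0  t=3,i=5
  #..#. -> #   bit 18 = 1  t=2,i=9
  #...# -> .   bit 17 = 0  t=2,i=5
  #.... -> #   bit 16 = 1  t=0,i=0
  .#### -> .   bit 15 = 0  t=1,i=1
  .###. -> #   bit 14 = 1  t=0,i=10
  .##.# -> .   bit 13 = 0  t=1,i=8
  .##.. -> #   bit 12 = 1  t=2,i=3
  .#.## -> #   bit 11 = 1  t=0,i=8
  .#.#. -> .   bit 10 = 0  t=0,i=6
  .#..# -> .   bit 9 = 0  t=2,i=8
  .#... -> #   bit 8 = 1  t=2,i=11
  ..### -> #   bit 7 = 1  t=4,i=11
  ..##. -> #   bit 6 = 1  t=2,i=2
  ..#.# -> #   bit 5 = 1  t=0,i=5
  ..#.. -> #   bit 4 = 1  t=2,i=7
  ...## -> #   bit 3 = 1  t=2,i=1
  ...#. -> #   bit 2 = 1  t=0,i=4
  ....# -> #   bit 1 = 1  t=0,i=3
  ..... -> #   bit 0 = 1  t=0,i=1
  bits 10010100011001010101100111111111 = 2489670143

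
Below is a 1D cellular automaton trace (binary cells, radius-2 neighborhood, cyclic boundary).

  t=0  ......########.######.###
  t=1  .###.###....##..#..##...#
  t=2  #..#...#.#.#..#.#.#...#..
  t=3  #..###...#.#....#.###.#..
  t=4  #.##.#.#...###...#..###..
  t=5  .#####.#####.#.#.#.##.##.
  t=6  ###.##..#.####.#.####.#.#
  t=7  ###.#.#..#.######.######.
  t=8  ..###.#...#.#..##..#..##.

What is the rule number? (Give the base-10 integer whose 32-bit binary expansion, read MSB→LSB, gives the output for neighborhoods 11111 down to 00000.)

  ##### -> .   bit 31 = 0  t=0,i=8
  ####. -> #   bit 30 = 1  t=0,i=12
  ###.# -> #   bit 29 = 1  t=0,i=13
  ###.. -> #   bit 28 = 1  t=0,i=24
  ##.## -> .   bit 27 = 0  t=0,i=14
  ##.#. -> #   bit 26 = 1  t=3,i=21
  ##..# -> #   bit 25 = 1  t=1,i=14
  ##... -> .   bit 24 = 0  t=0,i=0
  #.### -> .   bit 23 = 0  t=0,i=15
  #.##. -> #   bit 22 = 1  t=4,i=2
  #.#.# -> #   bit 21 = 1  t=2,i=9
  #.#.. -> #   bit 20 = 1  t=2,i=11
  #..## -> #   bit 19 = 1  t=1,i=18
  #..#. -> .   bit 18 = 0  t=1,i=15
  #...# -> #   bit 17 = 1  t=1,i=22
  #.... -> #   bit 16 = 1  t=0,i=1
  .#### -> #   bit 15 = 1  t=0,i=7
  .###. -> .   bit 14 = 0  t=0,i=23
  .##.# -> #   bit 13 = 1  t=4,i=3
  .##.. -> .   bit 12 = 0  t=1,i=13
  .#.## -> #   bit 11 = 1  t=1,i=0
  .#.#. -> .   bit 10 = 0  t=2,i=8
  .#..# -> .   bit 9 = 0  t=1,i=17
  .#... -> #   bit 8 = 1  t=2,i=4
  ..### -> #   bit 7 = 1  t=0,i=6
  ..##. -> .   bit 6 = 0  t=1,i=12
  ..#.# -> .   bit 5 = 0  t=1,i=24
  ..#.. -> #   bit 4 = 1  t=1,i=16
  ...## -> #   bit 3 = 1  t=0,i=5
  ...#. -> .   bit 2 = 0  t=1,i=23
  ....# -> .   bit 1 = 0  t=0,i=4
  ..... -> #   bit 0 = 1  t=0,i=2
  bits 01110110011110111010100110011001 = 1987815833

1987815833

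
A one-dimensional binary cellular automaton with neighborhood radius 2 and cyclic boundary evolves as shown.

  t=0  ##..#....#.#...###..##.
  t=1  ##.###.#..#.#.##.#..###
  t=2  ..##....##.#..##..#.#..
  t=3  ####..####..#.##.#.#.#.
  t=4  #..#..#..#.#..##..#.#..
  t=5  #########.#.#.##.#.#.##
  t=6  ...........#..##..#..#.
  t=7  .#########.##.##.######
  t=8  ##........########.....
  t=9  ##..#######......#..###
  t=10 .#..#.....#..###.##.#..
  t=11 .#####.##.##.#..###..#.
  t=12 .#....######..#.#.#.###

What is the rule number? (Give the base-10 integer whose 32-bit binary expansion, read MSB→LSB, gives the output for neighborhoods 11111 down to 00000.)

  ##### -> .   bit 31 = 0  t=1,i=22
  ####. -> .   bit 30 = 0  t=1,i=0
  ###.# -> .   bit 29 = 0  t=1,i=1
  ###.. -> #   bit 28 = 1  t=0,i=17
  ##.## -> #   bit 27 = 1  t=0,i=22
  ##.#. -> .   bit 26 = 0  t=1,i=6
  ##..# -> .   bit 25 = 0  t=0,i=2
  ##... -> .   bit 24 = 0  t=2,i=4
  #.### -> #   bit 23 = 1  t=1,i=3
  #.##. -> #   bit 22 = 1  t=0,i=0
  #.#.# -> .   bit 21 = 0  t=1,i=12
  #.#.. -> .   bit 20 = 0  t=0,i=11
  #..## -> .   bit 19 = 0  t=0,i=19
  #..#. -> #   bit 18 = 1  t=0,i=3
  #...# -> .   bit 17 = 0  t=0,i=13
  #.... -> .   bit 16 = 0  t=0,i=6
  .#### -> .   bit 15 = 0  t=1,i=21
  .###. -> .   bit 14 = 0  t=0,i=16
  .##.# -> #   bit 13 = 1  t=0,i=21
  .##.. -> #   bit 12 = 1  t=0,i=1
  .#.## -> .   bit 11 = 0  t=1,i=13
  .#.#. -> #   bit 10 = 1  t=0,i=10
  .#..# -> #   bit 9 = 1  t=1,i=8
  .#... -> #   bit 8 = 1  t=0,i=5
  ..### -> #   bit 7 = 1  t=0,i=15
  ..##. -> #   bit 6 = 1  t=0,i=20
  ..#.# -> .   bit 5 = 0  t=0,i=9
  ..#.. -> #   bit 4 = 1  t=0,i=4
  ...## -> #   bit 3 = 1  t=0,i=14
  ...#. -> .   bit 2 = 0  t=0,i=8
  ....# -> #   bit 1 = 1  t=0,i=7
  ..... -> #   bit 0 = 1  t=6,i=1
  bits 00011000110001000011011111011011 = 415512539

415512539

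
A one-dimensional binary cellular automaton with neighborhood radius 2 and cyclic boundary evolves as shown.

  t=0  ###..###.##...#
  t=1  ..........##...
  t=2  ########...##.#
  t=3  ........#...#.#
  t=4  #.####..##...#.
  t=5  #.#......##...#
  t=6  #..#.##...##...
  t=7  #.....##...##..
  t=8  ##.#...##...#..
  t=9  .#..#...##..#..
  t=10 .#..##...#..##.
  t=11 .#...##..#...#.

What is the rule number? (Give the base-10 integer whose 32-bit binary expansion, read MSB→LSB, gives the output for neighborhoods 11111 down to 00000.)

  [31] ##### => .  t=2,i=1
  [30] ####. => .  t=0,i=1
  [29] ###.# => .  t=0,i=7
  [28] ###.. => .  t=0,i=2
  [27] ##.## => .  t=0,i=8
  [26] ##.#. => .  t=5,i=1
  [25] ##..# => .  t=0,i=3
  [24] ##... => #  t=0,i=11
  [23] #.### => #  t=2,i=14
  [22] #.##. => .  t=0,i=9
  [21] #.#.# => #  t=4,i=0
  [20] #.#.. => .  t=3,i=14
  [19] #..## => .  t=0,i=4
  [18] #..#. => .  t=6,i=2
  [17] #...# => .  t=0,i=12
  [16] #.... => .  t=1,i=13
  [15] .#### => .  t=0,i=0
  [14] .###. => .  t=0,i=6
  [13] .##.# => #  t=2,i=12
  [12] .##.. => #  t=0,i=10
  [11] .#.## => .  t=4,i=1
  [10] .#.#. => #  t=3,i=13
  [9] .#..# => .  t=6,i=1
  [8] .#... => #  t=3,i=0
  [7] ..### => .  t=0,i=5
  [6] ..##. => .  t=1,i=10
  [5] ..#.# => .  t=3,i=12
  [4] ..#.. => #  t=3,i=8
  [3] ...## => .  t=0,i=13
  [2] ...#. => .  t=3,i=7
  [1] ....# => .  t=1,i=8
  [0] ..... => #  t=1,i=0
  bits 00000001101000000011010100010001 = 27276561

27276561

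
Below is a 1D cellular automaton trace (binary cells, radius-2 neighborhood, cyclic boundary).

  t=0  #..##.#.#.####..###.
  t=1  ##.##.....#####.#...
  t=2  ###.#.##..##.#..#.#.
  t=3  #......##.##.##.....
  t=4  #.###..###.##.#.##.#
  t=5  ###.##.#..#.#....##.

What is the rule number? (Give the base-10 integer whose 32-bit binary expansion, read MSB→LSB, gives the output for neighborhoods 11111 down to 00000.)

1519629013

  nb #####: next=.  (t=1,i=12, bit31=0)
  nb ####.: next=#  (t=0,i=12, bit30=1)
  nb ###.#: next=.  (t=0,i=18, bit29=0)
  nb ###..: next=#  (t=0,i=13, bit28=1)
  nb ##.##: next=#  (t=1,i=2, bit27=1)
  nb ##.#.: next=.  (t=0,i=5, bit26=0)
  nb ##..#: next=#  (t=0,i=14, bit25=1)
  nb ##...: next=.  (t=1,i=5, bit24=0)
  nb #.###: next=#  (t=0,i=10, bit23=1)
  nb #.##.: next=.  (t=1,i=3, bit22=0)
  nb #.#.#: next=.  (t=0,i=6, bit21=0)
  nb #.#..: next=#  (t=0,i=0, bit20=1)
  nb #..##: next=.  (t=0,i=2, bit19=0)
  nb #..#.: next=.  (t=2,i=15, bit18=0)
  nb #...#: next=#  (t=1,i=18, bit17=1)
  nb #....: next=#  (t=1,i=6, bit16=1)
  nb .####: next=#  (t=0,i=11, bit15=1)
  nb .###.: next=.  (t=0,i=17, bit14=0)
  nb .##.#: next=#  (t=0,i=4, bit13=1)
  nb .##..: next=#  (t=1,i=4, bit12=1)
  nb .#.##: next=.  (t=0,i=9, bit11=0)
  nb .#.#.: next=.  (t=0,i=7, bit10=0)
  nb .#..#: next=#  (t=0,i=1, bit9=1)
  nb .#...: next=.  (t=1,i=17, bit8=0)
  nb ..###: next=#  (t=0,i=16, bit7=1)
  nb ..##.: next=#  (t=0,i=3, bit6=1)
  nb ..#.#: next=.  (t=2,i=16, bit5=0)
  nb ..#..: next=#  (t=3,i=0, bit4=1)
  nb ...##: next=.  (t=1,i=9, bit3=0)
  nb ...#.: next=#  (t=3,i=19, bit2=1)
  nb ....#: next=.  (t=1,i=8, bit1=0)
  nb .....: next=#  (t=1,i=7, bit0=1)
  bits 01011010100100111011001011010101 = 1519629013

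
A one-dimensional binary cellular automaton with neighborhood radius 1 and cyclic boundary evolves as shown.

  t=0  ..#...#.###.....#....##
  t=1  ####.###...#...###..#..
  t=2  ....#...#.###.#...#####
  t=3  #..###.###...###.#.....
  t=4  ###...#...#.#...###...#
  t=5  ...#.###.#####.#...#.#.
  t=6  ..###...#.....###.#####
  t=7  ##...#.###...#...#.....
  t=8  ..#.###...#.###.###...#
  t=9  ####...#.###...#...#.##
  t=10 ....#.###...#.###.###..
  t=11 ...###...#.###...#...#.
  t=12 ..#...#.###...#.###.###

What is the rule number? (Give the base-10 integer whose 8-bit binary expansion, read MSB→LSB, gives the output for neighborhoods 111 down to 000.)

  [7] ### => .  t=0,i=9
  [6] ##. => .  t=0,i=10
  [5] #.# => #  t=0,i=7
  [4] #.. => #  t=0,i=0
  [3] .## => .  t=0,i=8
  [2] .#. => #  t=0,i=2
  [1] ..# => #  t=0,i=1
  [0] ... => .  t=0,i=4
  bits 00110110 = 54

54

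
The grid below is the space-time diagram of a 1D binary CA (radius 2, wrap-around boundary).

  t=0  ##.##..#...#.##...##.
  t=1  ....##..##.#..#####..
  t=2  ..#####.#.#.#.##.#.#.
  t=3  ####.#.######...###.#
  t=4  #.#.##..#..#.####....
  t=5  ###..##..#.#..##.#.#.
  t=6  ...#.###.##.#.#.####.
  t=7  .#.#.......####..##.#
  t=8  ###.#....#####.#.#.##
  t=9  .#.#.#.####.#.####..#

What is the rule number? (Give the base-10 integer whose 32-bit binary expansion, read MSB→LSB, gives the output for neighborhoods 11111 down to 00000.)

  nb #####: next=.  (t=1,i=16, bit31=0)
  nb ####.: next=#  (t=1,i=17, bit30=1)
  nb ###.#: next=.  (t=2,i=6, bit29=0)
  nb ###..: next=.  (t=1,i=18, bit28=0)
  nb ##.##: next=.  (t=0,i=2, bit27=0)
  nb ##.#.: next=#  (t=1,i=10, bit26=1)
  nb ##..#: next=#  (t=0,i=5, bit25=1)
  nb ##...: next=#  (t=0,i=15, bit24=1)
  nb #.###: next=.  (t=3,i=7, bit23=0)
  nb #.##.: next=.  (t=0,i=0, bit22=0)
  nb #.#.#: next=#  (t=2,i=8, bit21=1)
  nb #.#..: next=.  (t=1,i=11, bit20=0)
  nb #..##: next=.  (t=1,i=7, bit19=0)
  nb #..#.: next=.  (t=0,i=6, bit18=0)
  nb #...#: next=#  (t=0,i=9, bit17=1)
  nb #....: next=.  (t=1,i=20, bit16=0)
  nb .####: next=#  (t=1,i=15, bit15=1)
  nb .###.: next=.  (t=3,i=17, bit14=0)
  nb .##.#: next=.  (t=0,i=1, bit13=0)
  nb .##..: next=#  (t=0,i=4, bit12=1)
  nb .#.##: next=.  (t=0,i=12, bit11=0)
  nb .#.#.: next=#  (t=2,i=9, bit10=1)
  nb .#..#: next=#  (t=1,i=12, bit9=1)
  nb .#...: next=#  (t=0,i=8, bit8=1)
  nb ..###: next=#  (t=1,i=14, bit7=1)
  nb ..##.: next=#  (t=0,i=18, bit6=1)
  nb ..#.#: next=#  (t=0,i=11, bit5=1)
  nb ..#..: next=.  (t=0,i=7, bit4=0)
  nb ...##: next=#  (t=0,i=17, bit3=1)
  nb ...#.: next=.  (t=0,i=10, bit2=0)
  nb ....#: next=#  (t=1,i=2, bit1=1)
  nb .....: next=.  (t=1,i=0, bit0=0)
  bits 01000111001000101001011111101010 = 1193449450

1193449450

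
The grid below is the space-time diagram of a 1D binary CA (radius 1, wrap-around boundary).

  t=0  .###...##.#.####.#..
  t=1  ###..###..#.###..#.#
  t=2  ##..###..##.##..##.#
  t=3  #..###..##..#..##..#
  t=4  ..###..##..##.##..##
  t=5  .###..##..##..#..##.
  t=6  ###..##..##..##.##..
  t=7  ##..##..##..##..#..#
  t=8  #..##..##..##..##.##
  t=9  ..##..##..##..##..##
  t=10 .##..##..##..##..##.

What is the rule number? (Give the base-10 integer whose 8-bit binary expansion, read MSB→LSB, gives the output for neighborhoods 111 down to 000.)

143

  ###|#  b7=1 t=0,i=2
  ##.|.  b6=0 t=0,i=3
  #.#|.  b5=0 t=0,i=9
  #..|.  b4=0 t=0,i=4
  .##|#  b3=1 t=0,i=1
  .#.|#  b2=1 t=0,i=10
  ..#|#  b1=1 t=0,i=0
  ...|#  b0=1 t=0,i=5
  bits 10001111 = 143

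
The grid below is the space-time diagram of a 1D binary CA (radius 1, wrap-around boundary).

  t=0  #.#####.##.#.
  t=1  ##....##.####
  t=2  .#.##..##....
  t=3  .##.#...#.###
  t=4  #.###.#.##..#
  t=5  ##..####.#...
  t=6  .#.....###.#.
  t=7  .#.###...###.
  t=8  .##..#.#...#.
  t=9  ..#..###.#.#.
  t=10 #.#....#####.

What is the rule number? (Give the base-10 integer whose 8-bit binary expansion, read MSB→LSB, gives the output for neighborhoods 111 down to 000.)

  ###|.  b7=0 t=0,i=3
  ##.|#  b6=1 t=0,i=6
  #.#|#  b5=1 t=0,i=1
  #..|.  b4=0 t=1,i=2
  .##|.  b3=0 t=0,i=2
  .#.|#  b2=1 t=0,i=0
  ..#|.  b1=0 t=1,i=5
  ...|#  b0=1 t=1,i=3
  bits 01100101 = 101

101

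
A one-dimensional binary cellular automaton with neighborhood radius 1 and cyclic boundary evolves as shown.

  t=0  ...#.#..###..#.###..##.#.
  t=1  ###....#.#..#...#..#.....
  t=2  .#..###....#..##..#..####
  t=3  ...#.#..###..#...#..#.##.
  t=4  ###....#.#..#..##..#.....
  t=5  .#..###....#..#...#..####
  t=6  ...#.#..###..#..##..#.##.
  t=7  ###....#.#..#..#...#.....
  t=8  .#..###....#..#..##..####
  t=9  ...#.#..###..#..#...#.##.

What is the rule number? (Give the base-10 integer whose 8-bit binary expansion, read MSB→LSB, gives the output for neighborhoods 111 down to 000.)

  ###|#  b7=1 t=0,i=9
  ##.|.  b6=0 t=0,i=10
  #.#|.  b5=0 t=0,i=4
  #..|.  b4=0 t=0,i=6
  .##|.  b3=0 t=0,i=8
  .#.|.  b2=0 t=0,i=3
  ..#|#  b1=1 t=0,i=2
  ...|#  b0=1 t=0,i=0
  bits 10000011 = 131

131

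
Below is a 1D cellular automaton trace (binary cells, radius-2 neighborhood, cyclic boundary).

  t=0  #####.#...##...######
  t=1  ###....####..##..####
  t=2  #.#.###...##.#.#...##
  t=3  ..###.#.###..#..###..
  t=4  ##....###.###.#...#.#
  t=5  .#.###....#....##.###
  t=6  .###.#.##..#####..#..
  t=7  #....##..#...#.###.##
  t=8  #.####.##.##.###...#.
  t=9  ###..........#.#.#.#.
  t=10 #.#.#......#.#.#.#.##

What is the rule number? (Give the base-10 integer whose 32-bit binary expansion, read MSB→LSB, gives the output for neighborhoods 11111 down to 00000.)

  nb #####: next=#  (t=0,i=0, bit31=1)
  nb ####.: next=.  (t=0,i=3, bit30=0)
  nb ###.#: next=.  (t=0,i=4, bit29=0)
  nb ###..: next=#  (t=1,i=2, bit28=1)
  nb ##.##: next=.  (t=4,i=9, bit27=0)
  nb ##.#.: next=.  (t=0,i=5, bit26=0)
  nb ##..#: next=#  (t=1,i=11, bit25=1)
  nb ##...: next=.  (t=0,i=12, bit24=0)
  nb #.###: next=#  (t=2,i=4, bit23=1)
  nb #.##.: next=.  (t=6,i=7, bit22=0)
  nb #.#.#: next=#  (t=2,i=2, bit21=1)
  nb #.#..: next=.  (t=0,i=6, bit20=0)
  nb #..##: next=.  (t=1,i=12, bit19=0)
  nb #..#.: next=#  (t=3,i=12, bit18=1)
  nb #...#: next=#  (t=0,i=8, bit17=1)
  nb #....: next=#  (t=1,i=4, bit16=1)
  nb .####: next=.  (t=0,i=16, bit15=0)
  nb .###.: next=.  (t=2,i=5, bit14=0)
  nb .##.#: next=.  (t=2,i=11, bit13=0)
  nb .##..: next=.  (t=0,i=11, bit12=0)
  nb .#.##: next=#  (t=2,i=3, bit11=1)
  nb .#.#.: next=.  (t=2,i=14, bit10=0)
  nb .#..#: next=#  (t=3,i=14, bit9=1)
  nb .#...: next=#  (t=0,i=7, bit8=1)
  nb ..###: next=.  (t=0,i=15, bit7=0)
  nb ..##.: next=#  (t=0,i=10, bit6=1)
  nb ..#.#: next=#  (t=4,i=18, bit5=1)
  nb ..#..: next=.  (t=3,i=13, bit4=0)
  nb ...##: next=#  (t=0,i=9, bit3=1)
  nb ...#.: next=.  (t=4,i=17, bit2=0)
  nb ....#: next=#  (t=1,i=5, bit1=1)
  nb .....: next=.  (t=9,i=5, bit0=0)
  bits 10010010101001110000101101101010 = 2460420970

2460420970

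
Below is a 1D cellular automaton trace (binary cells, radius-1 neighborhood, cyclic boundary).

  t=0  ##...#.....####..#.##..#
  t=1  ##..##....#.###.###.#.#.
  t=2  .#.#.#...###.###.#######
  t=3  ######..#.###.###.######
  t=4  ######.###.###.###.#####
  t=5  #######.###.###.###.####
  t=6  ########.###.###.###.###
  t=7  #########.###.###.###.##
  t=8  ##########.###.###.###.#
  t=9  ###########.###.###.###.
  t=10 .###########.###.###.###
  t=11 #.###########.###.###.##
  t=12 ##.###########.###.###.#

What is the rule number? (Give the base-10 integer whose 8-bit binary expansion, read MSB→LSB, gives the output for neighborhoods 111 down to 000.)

  nb ###: next=#  (t=0,i=0, bit7=1)
  nb ##.: next=#  (t=0,i=1, bit6=1)
  nb #.#: next=#  (t=0,i=18, bit5=1)
  nb #..: next=.  (t=0,i=2, bit4=0)
  nb .##: next=.  (t=0,i=11, bit3=0)
  nb .#.: next=#  (t=0,i=5, bit2=1)
  nb ..#: next=#  (t=0,i=4, bit1=1)
  nb ...: next=.  (t=0,i=3, bit0=0)
  bits 11100110 = 230

230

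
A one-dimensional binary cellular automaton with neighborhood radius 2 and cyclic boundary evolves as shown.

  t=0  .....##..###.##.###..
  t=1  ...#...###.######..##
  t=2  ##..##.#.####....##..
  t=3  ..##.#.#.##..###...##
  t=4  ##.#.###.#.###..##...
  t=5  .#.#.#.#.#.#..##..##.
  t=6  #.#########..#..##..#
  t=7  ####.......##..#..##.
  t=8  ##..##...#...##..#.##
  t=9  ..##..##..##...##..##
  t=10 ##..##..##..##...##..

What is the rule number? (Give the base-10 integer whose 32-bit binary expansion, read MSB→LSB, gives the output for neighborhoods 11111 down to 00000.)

737125762

  nb #####: next=.  (t=1,i=13, bit31=0)
  nb ####.: next=.  (t=1,i=15, bit30=0)
  nb ###.#: next=#  (t=0,i=11, bit29=1)
  nb ###..: next=.  (t=0,i=18, bit28=0)
  nb ##.##: next=#  (t=0,i=12, bit27=1)
  nb ##.#.: next=.  (t=2,i=6, bit26=0)
  nb ##..#: next=#  (t=0,i=7, bit25=1)
  nb ##...: next=#  (t=0,i=19, bit24=1)
  nb #.###: next=#  (t=0,i=16, bit23=1)
  nb #.##.: next=#  (t=0,i=13, bit22=1)
  nb #.#.#: next=#  (t=2,i=7, bit21=1)
  nb #.#..: next=.  (t=5,i=11, bit20=0)
  nb #..##: next=#  (t=0,i=8, bit19=1)
  nb #..#.: next=#  (t=5,i=0, bit18=1)
  nb #...#: next=#  (t=1,i=1, bit17=1)
  nb #....: next=#  (t=0,i=20, bit16=1)
  nb .####: next=#  (t=1,i=12, bit15=1)
  nb .###.: next=.  (t=0,i=10, bit14=0)
  nb .##.#: next=#  (t=0,i=14, bit13=1)
  nb .##..: next=.  (t=0,i=6, bit12=0)
  nb .#.##: next=.  (t=2,i=8, bit11=0)
  nb .#.#.: next=#  (t=3,i=6, bit10=1)
  nb .#..#: next=.  (t=5,i=12, bit9=0)
  nb .#...: next=#  (t=1,i=4, bit8=1)
  nb ..###: next=#  (t=0,i=9, bit7=1)
  nb ..##.: next=.  (t=0,i=5, bit6=0)
  nb ..#.#: next=.  (t=5,i=1, bit5=0)
  nb ..#..: next=.  (t=1,i=3, bit4=0)
  nb ...##: next=.  (t=0,i=4, bit3=0)
  nb ...#.: next=.  (t=1,i=2, bit2=0)
  nb ....#: next=#  (t=0,i=3, bit1=1)
  nb .....: next=.  (t=0,i=0, bit0=0)
  bits 00101011111011111010010110000010 = 737125762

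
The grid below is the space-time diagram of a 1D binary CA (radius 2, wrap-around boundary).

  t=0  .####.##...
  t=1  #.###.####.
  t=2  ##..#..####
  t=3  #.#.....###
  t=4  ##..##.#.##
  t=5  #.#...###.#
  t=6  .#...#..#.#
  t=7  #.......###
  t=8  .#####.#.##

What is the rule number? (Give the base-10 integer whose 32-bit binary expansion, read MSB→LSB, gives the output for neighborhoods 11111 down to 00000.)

3881933865

  nb #####: next=#  (t=2,i=9, bit31=1)
  nb ####.: next=#  (t=0,i=3, bit30=1)
  nb ###.#: next=#  (t=0,i=4, bit29=1)
  nb ###..: next=.  (t=2,i=1, bit28=0)
  nb ##.##: next=.  (t=0,i=5, bit27=0)
  nb ##.#.: next=#  (t=1,i=10, bit26=1)
  nb ##..#: next=#  (t=2,i=2, bit25=1)
  nb ##...: next=#  (t=0,i=8, bit24=1)
  nb #.###: next=.  (t=1,i=2, bit23=0)
  nb #.##.: next=#  (t=0,i=6, bit22=1)
  nb #.#.#: next=#  (t=1,i=0, bit21=1)
  nb #.#..: next=.  (t=3,i=2, bit20=0)
  nb #..##: next=.  (t=2,i=6, bit19=0)
  nb #..#.: next=.  (t=2,i=3, bit18=0)
  nb #...#: next=.  (t=5,i=4, bit17=0)
  nb #....: next=#  (t=0,i=9, bit16=1)
  nb .####: next=#  (t=0,i=2, bit15=1)
  nb .###.: next=.  (t=1,i=3, bit14=0)
  nb .##.#: next=.  (t=4,i=5, bit13=0)
  nb .##..: next=#  (t=0,i=7, bit12=1)
  nb .#.##: next=#  (t=1,i=1, bit11=1)
  nb .#.#.: next=#  (t=6,i=0, bit10=1)
  nb .#..#: next=.  (t=2,i=5, bit9=0)
  nb .#...: next=.  (t=3,i=3, bit8=0)
  nb ..###: next=.  (t=0,i=1, bit7=0)
  nb ..##.: next=.  (t=4,i=4, bit6=0)
  nb ..#.#: next=#  (t=6,i=8, bit5=1)
  nb ..#..: next=.  (t=2,i=4, bit4=0)
  nb ...##: next=#  (t=0,i=0, bit3=1)
  nb ...#.: next=.  (t=6,i=4, bit2=0)
  nb ....#: next=.  (t=0,i=10, bit1=0)
  nb .....: next=#  (t=3,i=5, bit0=1)
  bits 11100111011000011001110000101001 = 3881933865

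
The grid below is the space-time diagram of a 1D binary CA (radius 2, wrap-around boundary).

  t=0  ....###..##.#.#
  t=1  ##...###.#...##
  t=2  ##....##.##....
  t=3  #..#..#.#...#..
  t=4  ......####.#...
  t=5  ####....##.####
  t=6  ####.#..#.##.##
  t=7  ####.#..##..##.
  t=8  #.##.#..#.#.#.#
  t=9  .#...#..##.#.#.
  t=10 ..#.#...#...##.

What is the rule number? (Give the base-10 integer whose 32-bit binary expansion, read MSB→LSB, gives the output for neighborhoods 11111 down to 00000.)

  nb #####: next=#  (t=5,i=0, bit31=1)
  nb ####.: next=#  (t=1,i=0, bit30=1)
  nb ###.#: next=#  (t=1,i=7, bit29=1)
  nb ###..: next=#  (t=0,i=6, bit28=1)
  nb ##.##: next=#  (t=2,i=8, bit27=1)
  nb ##.#.: next=.  (t=0,i=11, bit26=0)
  nb ##..#: next=#  (t=0,i=7, bit25=1)
  nb ##...: next=.  (t=1,i=2, bit24=0)
  nb #.###: next=#  (t=5,i=11, bit23=1)
  nb #.##.: next=.  (t=2,i=9, bit22=0)
  nb #.#.#: next=.  (t=0,i=12, bit21=0)
  nb #.#..: next=#  (t=0,i=14, bit20=1)
  nb #..##: next=.  (t=0,i=8, bit19=0)
  nb #..#.: next=.  (t=3,i=2, bit18=0)
  nb #...#: next=.  (t=1,i=3, bit17=0)
  nb #....: next=#  (t=0,i=1, bit16=1)
  nb .####: next=.  (t=1,i=14, bit15=0)
  nb .###.: next=#  (t=0,i=5, bit14=1)
  nb .##.#: next=.  (t=0,i=10, bit13=0)
  nb .##..: next=.  (t=2,i=1, bit12=0)
  nb .#.##: next=#  (t=6,i=9, bit11=1)
  nb .#.#.: next=#  (t=0,i=13, bit10=1)
  nb .#..#: next=.  (t=3,i=1, bit9=0)
  nb .#...: next=#  (t=0,i=0, bit8=1)
  nb ..###: next=.  (t=0,i=4, bit7=0)
  nb ..##.: next=#  (t=0,i=9, bit6=1)
  nb ..#.#: next=#  (t=3,i=6, bit5=1)
  nb ..#..: next=.  (t=3,i=0, bit4=0)
  nb ...##: next=.  (t=0,i=3, bit3=0)
  nb ...#.: next=#  (t=3,i=11, bit2=1)
  nb ....#: next=.  (t=0,i=2, bit1=0)
  nb .....: next=#  (t=4,i=0, bit0=1)
  bits 11111010100100010100110101100101 = 4203826533

4203826533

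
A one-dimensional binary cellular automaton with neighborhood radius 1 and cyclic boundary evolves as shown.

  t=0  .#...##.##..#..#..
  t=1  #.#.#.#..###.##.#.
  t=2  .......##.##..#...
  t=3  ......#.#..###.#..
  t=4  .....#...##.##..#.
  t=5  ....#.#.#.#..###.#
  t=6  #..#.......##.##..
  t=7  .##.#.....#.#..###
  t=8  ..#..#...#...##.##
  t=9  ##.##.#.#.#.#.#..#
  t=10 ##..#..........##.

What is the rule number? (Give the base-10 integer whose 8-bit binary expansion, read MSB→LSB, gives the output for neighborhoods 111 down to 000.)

210

  [7] ### => #  t=1,i=10
  [6] ##. => #  t=0,i=6
  [5] #.# => .  t=0,i=7
  [4] #.. => #  t=0,i=2
  [3] .## => .  t=0,i=5
  [2] .#. => .  t=0,i=1
  [1] ..# => #  t=0,i=0
  [0] ... => .  t=0,i=3
  bits 11010010 = 210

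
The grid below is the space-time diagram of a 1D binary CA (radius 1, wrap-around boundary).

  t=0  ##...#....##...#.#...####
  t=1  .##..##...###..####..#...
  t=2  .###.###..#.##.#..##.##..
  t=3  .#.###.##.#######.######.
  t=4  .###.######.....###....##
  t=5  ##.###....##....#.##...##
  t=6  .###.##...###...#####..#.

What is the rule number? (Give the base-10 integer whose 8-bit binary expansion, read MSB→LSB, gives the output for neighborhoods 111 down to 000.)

124

  nb ###: next=.  (t=0,i=0, bit7=0)
  nb ##.: next=#  (t=0,i=1, bit6=1)
  nb #.#: next=#  (t=0,i=16, bit5=1)
  nb #..: next=#  (t=0,i=2, bit4=1)
  nb .##: next=#  (t=0,i=10, bit3=1)
  nb .#.: next=#  (t=0,i=5, bit2=1)
  nb ..#: next=.  (t=0,i=4, bit1=0)
  nb ...: next=.  (t=0,i=3, bit0=0)
  bits 01111100 = 124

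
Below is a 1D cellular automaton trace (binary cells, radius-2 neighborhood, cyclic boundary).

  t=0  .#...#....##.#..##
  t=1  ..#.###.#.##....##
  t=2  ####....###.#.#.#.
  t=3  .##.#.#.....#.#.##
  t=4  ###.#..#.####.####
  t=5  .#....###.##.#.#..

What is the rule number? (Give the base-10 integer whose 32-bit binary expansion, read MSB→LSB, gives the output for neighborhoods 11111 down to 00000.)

  nb #####: next=.  (t=4,i=0, bit31=0)
  nb ####.: next=#  (t=2,i=2, bit30=1)
  nb ###.#: next=.  (t=1,i=6, bit29=0)
  nb ###..: next=.  (t=2,i=3, bit28=0)
  nb ##.##: next=#  (t=3,i=0, bit27=1)
  nb ##.#.: next=.  (t=0,i=0, bit26=0)
  nb ##..#: next=#  (t=1,i=0, bit25=1)
  nb ##...: next=#  (t=1,i=12, bit24=1)
  nb #.###: next=.  (t=1,i=4, bit23=0)
  nb #.##.: next=#  (t=1,i=10, bit22=1)
  nb #.#.#: next=#  (t=1,i=8, bit21=1)
  nb #.#..: next=.  (t=0,i=1, bit20=0)
  nb #..##: next=.  (t=0,i=15, bit19=0)
  nb #..#.: next=#  (t=1,i=1, bit18=1)
  nb #...#: next=.  (t=0,i=3, bit17=0)
  nb #....: next=.  (t=0,i=7, bit16=0)
  nb .####: next=#  (t=2,i=1, bit15=1)
  nb .###.: next=.  (t=1,i=5, bit14=0)
  nb .##.#: next=#  (t=0,i=11, bit13=1)
  nb .##..: next=.  (t=1,i=11, bit12=0)
  nb .#.##: next=#  (t=1,i=3, bit11=1)
  nb .#.#.: next=.  (t=2,i=13, bit10=0)
  nb .#..#: next=.  (t=0,i=14, bit9=0)
  nb .#...: next=#  (t=0,i=2, bit8=1)
  nb ..###: next=.  (t=2,i=8, bit7=0)
  nb ..##.: next=#  (t=0,i=10, bit6=1)
  nb ..#.#: next=#  (t=1,i=2, bit5=1)
  nb ..#..: next=#  (t=0,i=5, bit4=1)
  nb ...##: next=.  (t=0,i=9, bit3=0)
  nb ...#.: next=#  (t=0,i=4, bit2=1)
  nb ....#: next=#  (t=0,i=8, bit1=1)
  nb .....: next=#  (t=3,i=9, bit0=1)
  bits 01001011011001001010100101110111 = 1264888183

1264888183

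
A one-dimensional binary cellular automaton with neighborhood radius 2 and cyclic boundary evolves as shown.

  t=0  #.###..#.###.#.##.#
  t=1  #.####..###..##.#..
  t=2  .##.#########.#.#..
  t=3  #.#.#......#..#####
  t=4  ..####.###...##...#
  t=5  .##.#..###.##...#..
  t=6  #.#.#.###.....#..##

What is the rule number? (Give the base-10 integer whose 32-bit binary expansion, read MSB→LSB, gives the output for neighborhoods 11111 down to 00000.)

1387949451

  [31] ##### => .  t=2,i=6
  [30] ####. => #  t=1,i=4
  [29] ###.# => .  t=0,i=11
  [28] ###.. => #  t=0,i=4
  [27] ##.## => .  t=0,i=1
  [26] ##.#. => .  t=0,i=12
  [25] ##..# => #  t=0,i=5
  [24] ##... => .  t=4,i=10
  [23] #.### => #  t=0,i=2
  [22] #.##. => .  t=0,i=15
  [21] #.#.# => #  t=0,i=13
  [20] #.#.. => #  t=1,i=16
  [19] #..## => #  t=1,i=7
  [18] #..#. => .  t=0,i=6
  [17] #...# => #  t=2,i=18
  [16] #.... => .  t=3,i=6
  [15] .#### => .  t=1,i=3
  [14] .###. => #  t=0,i=3
  [13] .##.# => #  t=0,i=0
  [12] .##.. => .  t=4,i=14
  [11] .#.## => #  t=0,i=8
  [10] .#.#. => #  t=2,i=15
  [9] .#..# => .  t=1,i=17
  [8] .#... => #  t=2,i=17
  [7] ..### => #  t=1,i=8
  [6] ..##. => .  t=1,i=13
  [5] ..#.# => .  t=0,i=7
  [4] ..#.. => .  t=3,i=11
  [3] ...## => #  t=2,i=0
  [2] ...#. => .  t=3,i=10
  [1] ....# => #  t=3,i=9
  [0] ..... => #  t=3,i=7
  bits 01010010101110100110110110001011 = 1387949451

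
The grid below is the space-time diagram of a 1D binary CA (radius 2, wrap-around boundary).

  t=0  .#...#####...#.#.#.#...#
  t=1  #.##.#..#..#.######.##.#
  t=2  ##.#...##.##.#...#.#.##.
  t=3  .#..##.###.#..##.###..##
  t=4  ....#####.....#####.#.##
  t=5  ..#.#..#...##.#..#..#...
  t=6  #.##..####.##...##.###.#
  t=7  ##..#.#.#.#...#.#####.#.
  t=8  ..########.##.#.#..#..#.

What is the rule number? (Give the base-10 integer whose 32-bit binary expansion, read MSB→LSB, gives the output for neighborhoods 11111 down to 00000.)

  nb #####: next=.  (t=0,i=7, bit31=0)
  nb ####.: next=#  (t=0,i=8, bit30=1)
  nb ###.#: next=.  (t=1,i=18, bit29=0)
  nb ###..: next=.  (t=0,i=9, bit28=0)
  nb ##.##: next=#  (t=1,i=1, bit27=1)
  nb ##.#.: next=.  (t=1,i=4, bit26=0)
  nb ##..#: next=#  (t=3,i=20, bit25=1)
  nb ##...: next=.  (t=0,i=10, bit24=0)
  nb #.###: next=#  (t=1,i=13, bit23=1)
  nb #.##.: next=.  (t=1,i=2, bit22=0)
  nb #.#.#: next=#  (t=0,i=15, bit21=1)
  nb #.#..: next=.  (t=0,i=1, bit20=0)
  nb #..##: next=.  (t=3,i=3, bit19=0)
  nb #..#.: next=#  (t=1,i=7, bit18=1)
  nb #...#: next=#  (t=0,i=3, bit17=1)
  nb #....: next=.  (t=4,i=1, bit16=0)
  nb .####: next=.  (t=0,i=6, bit15=0)
  nb .###.: next=#  (t=3,i=8, bit14=1)
  nb .##.#: next=#  (t=1,i=0, bit13=1)
  nb .##..: next=.  (t=4,i=23, bit12=0)
  nb .#.##: next=.  (t=1,i=12, bit11=0)
  nb .#.#.: next=#  (t=0,i=0, bit10=1)
  nb .#..#: next=.  (t=1,i=6, bit9=0)
  nb .#...: next=#  (t=0,i=2, bit8=1)
  nb ..###: next=#  (t=0,i=5, bit7=1)
  nb ..##.: next=#  (t=2,i=7, bit6=1)
  nb ..#.#: next=#  (t=0,i=13, bit5=1)
  nb ..#..: next=#  (t=1,i=8, bit4=1)
  nb ...##: next=.  (t=0,i=4, bit3=0)
  nb ...#.: next=.  (t=0,i=12, bit2=0)
  nb ....#: next=#  (t=4,i=2, bit1=1)
  nb .....: next=#  (t=4,i=11, bit0=1)
  bits 01001010101001100110010111110011 = 1252419059

1252419059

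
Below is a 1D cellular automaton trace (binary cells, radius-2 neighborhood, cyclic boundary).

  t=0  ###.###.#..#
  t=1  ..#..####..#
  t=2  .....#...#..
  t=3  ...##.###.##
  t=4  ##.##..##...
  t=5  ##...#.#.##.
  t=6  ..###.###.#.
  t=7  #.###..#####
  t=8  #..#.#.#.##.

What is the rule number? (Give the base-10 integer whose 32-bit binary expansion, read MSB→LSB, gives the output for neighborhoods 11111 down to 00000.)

2805165510

  [31] ##### => #  t=7,i=9
  [30] ####. => .  t=0,i=1
  [29] ###.# => #  t=0,i=2
  [28] ###.. => .  t=1,i=8
  [27] ##.## => .  t=0,i=3
  [26] ##.#. => #  t=0,i=7
  [25] ##..# => #  t=1,i=9
  [24] ##... => #  t=3,i=0
  [23] #.### => .  t=0,i=4
  [22] #.##. => .  t=3,i=10
  [21] #.#.# => #  t=5,i=7
  [20] #.#.. => #  t=0,i=8
  [19] #..## => .  t=0,i=10
  [18] #..#. => .  t=1,i=1
  [17] #...# => #  t=2,i=7
  [16] #.... => #  t=2,i=11
  [15] .#### => .  t=0,i=0
  [14] .###. => #  t=0,i=5
  [13] .##.# => #  t=3,i=4
  [12] .##.. => .  t=3,i=11
  [11] .#.## => #  t=5,i=8
  [10] .#.#. => #  t=5,i=6
  [9] .#..# => .  t=0,i=9
  [8] .#... => #  t=2,i=6
  [7] ..### => #  t=0,i=11
  [6] ..##. => #  t=3,i=3
  [5] ..#.# => .  t=5,i=5
  [4] ..#.. => .  t=1,i=2
  [3] ...## => .  t=3,i=2
  [2] ...#. => #  t=2,i=4
  [1] ....# => #  t=2,i=3
  [0] ..... => .  t=2,i=0
  bits 10100111001100110110110111000110 = 2805165510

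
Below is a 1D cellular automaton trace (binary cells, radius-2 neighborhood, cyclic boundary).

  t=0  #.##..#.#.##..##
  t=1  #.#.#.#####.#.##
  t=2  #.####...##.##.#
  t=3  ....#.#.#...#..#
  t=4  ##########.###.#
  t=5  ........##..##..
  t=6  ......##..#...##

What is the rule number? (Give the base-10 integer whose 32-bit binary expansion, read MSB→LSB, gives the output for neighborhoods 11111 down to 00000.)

1668370366

  [31] ##### => .  t=1,i=8
  [30] ####. => #  t=1,i=9
  [29] ###.# => #  t=0,i=0
  [28] ###.. => .  t=2,i=5
  [27] ##.## => .  t=0,i=1
  [26] ##.#. => .  t=1,i=1
  [25] ##..# => #  t=0,i=4
  [24] ##... => #  t=2,i=6
  [23] #.### => .  t=1,i=6
  [22] #.##. => #  t=0,i=2
  [21] #.#.# => #  t=0,i=8
  [20] #.#.. => #  t=3,i=8
  [19] #..## => .  t=0,i=13
  [18] #..#. => .  t=0,i=5
  [17] #...# => .  t=2,i=7
  [16] #.... => #  t=3,i=1
  [15] .#### => .  t=1,i=7
  [14] .###. => #  t=0,i=15
  [13] .##.# => .  t=2,i=0
  [12] .##.. => .  t=0,i=3
  [11] .#.## => #  t=0,i=9
  [10] .#.#. => #  t=0,i=7
  [9] .#..# => #  t=3,i=13
  [8] .#... => #  t=3,i=0
  [7] ..### => #  t=0,i=14
  [6] ..##. => .  t=2,i=9
  [5] ..#.# => #  t=0,i=6
  [4] ..#.. => #  t=3,i=12
  [3] ...## => #  t=2,i=8
  [2] ...#. => #  t=3,i=3
  [1] ....# => #  t=3,i=2
  [0] ..... => .  t=5,i=0
  bits 01100011011100010100111110111110 = 1668370366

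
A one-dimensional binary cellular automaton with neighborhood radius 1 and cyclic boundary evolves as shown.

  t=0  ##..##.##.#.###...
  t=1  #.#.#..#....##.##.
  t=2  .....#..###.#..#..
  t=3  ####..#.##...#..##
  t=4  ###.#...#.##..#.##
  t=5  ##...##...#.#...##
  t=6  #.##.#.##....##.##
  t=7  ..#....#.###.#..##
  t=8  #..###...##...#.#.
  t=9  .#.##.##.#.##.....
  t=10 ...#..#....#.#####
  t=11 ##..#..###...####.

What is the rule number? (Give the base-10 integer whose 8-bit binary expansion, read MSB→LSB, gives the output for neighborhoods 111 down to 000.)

  [7] ### => #  t=0,i=13
  [6] ##. => .  t=0,i=1
  [5] #.# => .  t=0,i=6
  [4] #.. => #  t=0,i=2
  [3] .## => #  t=0,i=0
  [2] .#. => .  t=0,i=10
  [1] ..# => .  t=0,i=3
  [0] ... => #  t=0,i=16
  bits 10011001 = 153

153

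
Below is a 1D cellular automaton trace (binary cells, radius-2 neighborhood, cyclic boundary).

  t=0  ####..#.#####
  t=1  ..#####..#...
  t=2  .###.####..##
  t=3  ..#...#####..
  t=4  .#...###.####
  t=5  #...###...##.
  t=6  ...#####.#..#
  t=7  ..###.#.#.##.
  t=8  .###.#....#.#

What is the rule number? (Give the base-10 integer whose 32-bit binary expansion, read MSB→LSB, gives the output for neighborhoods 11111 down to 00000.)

  [31] ##### => .  t=0,i=0
  [30] ####. => #  t=0,i=2
  [29] ###.# => .  t=2,i=3
  [28] ###.. => #  t=0,i=3
  [27] ##.## => .  t=2,i=0
  [26] ##.#. => #  t=4,i=0
  [25] ##..# => #  t=0,i=4
  [24] ##... => #  t=3,i=11
  [23] #.### => .  t=0,i=8
  [22] #.##. => #  t=7,i=10
  [21] #.#.# => .  t=7,i=6
  [20] #.#.. => .  t=4,i=1
  [19] #..## => #  t=2,i=10
  [18] #..#. => #  t=0,i=5
  [17] #...# => .  t=3,i=4
  [16] #.... => #  t=1,i=11
  [15] .#### => #  t=0,i=9
  [14] .###. => #  t=2,i=2
  [13] .##.# => .  t=2,i=12
  [12] .##.. => .  t=7,i=11
  [11] .#.## => .  t=0,i=7
  [10] .#.#. => .  t=7,i=7
  [9] .#..# => #  t=6,i=10
  [8] .#... => .  t=1,i=10
  [7] ..### => #  t=1,i=2
  [6] ..##. => .  t=2,i=11
  [5] ..#.# => #  t=0,i=6
  [4] ..#.. => .  t=1,i=9
  [3] ...## => #  t=1,i=1
  [2] ...#. => #  t=3,i=1
  [1] ....# => .  t=1,i=0
  [0] ..... => #  t=1,i=12
  bits 01010111010011011100001010101101 = 1464713901

1464713901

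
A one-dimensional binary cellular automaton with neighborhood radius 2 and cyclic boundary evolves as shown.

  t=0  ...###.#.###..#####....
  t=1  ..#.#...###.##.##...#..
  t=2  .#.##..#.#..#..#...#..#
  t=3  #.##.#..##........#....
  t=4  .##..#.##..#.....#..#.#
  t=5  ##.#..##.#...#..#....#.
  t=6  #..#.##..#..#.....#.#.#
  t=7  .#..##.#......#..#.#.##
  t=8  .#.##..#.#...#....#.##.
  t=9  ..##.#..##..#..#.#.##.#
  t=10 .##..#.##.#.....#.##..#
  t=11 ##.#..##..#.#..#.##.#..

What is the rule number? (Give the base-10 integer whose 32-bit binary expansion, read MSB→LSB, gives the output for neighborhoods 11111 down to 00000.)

2195311692

  [31] ##### => #  t=0,i=16
  [30] ####. => .  t=0,i=17
  [29] ###.# => .  t=0,i=5
  [28] ###.. => .  t=0,i=11
  [27] ##.## => .  t=1,i=11
  [26] ##.#. => .  t=0,i=6
  [25] ##..# => #  t=0,i=12
  [24] ##... => .  t=0,i=19
  [23] #.### => #  t=0,i=9
  [22] #.##. => #  t=1,i=12
  [21] #.#.# => .  t=0,i=7
  [20] #.#.. => #  t=1,i=4
  [19] #..## => #  t=0,i=13
  [18] #..#. => .  t=2,i=6
  [17] #...# => .  t=1,i=6
  [16] #.... => #  t=0,i=20
  [15] .#### => #  t=0,i=15
  [14] .###. => #  t=0,i=4
  [13] .##.# => .  t=1,i=13
  [12] .##.. => .  t=1,i=16
  [11] .#.## => #  t=0,i=8
  [10] .#.#. => #  t=1,i=3
  [9] .#..# => .  t=2,i=10
  [8] .#... => .  t=1,i=5
  [7] ..### => .  t=0,i=3
  [6] ..##. => #  t=3,i=8
  [5] ..#.# => .  t=1,i=2
  [4] ..#.. => .  t=1,i=20
  [3] ...## => #  t=0,i=2
  [2] ...#. => #  t=1,i=1
  [1] ....# => .  t=0,i=1
  [0] ..... => .  t=0,i=0
  bits 10000010110110011100110001001100 = 2195311692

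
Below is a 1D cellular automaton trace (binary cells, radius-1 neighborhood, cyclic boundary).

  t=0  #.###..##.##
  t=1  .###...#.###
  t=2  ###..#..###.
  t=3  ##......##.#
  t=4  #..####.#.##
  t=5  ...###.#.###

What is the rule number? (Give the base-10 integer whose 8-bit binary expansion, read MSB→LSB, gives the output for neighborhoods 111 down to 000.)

  nb ###: next=#  (t=0,i=3, bit7=1)
  nb ##.: next=.  (t=0,i=0, bit6=0)
  nb #.#: next=#  (t=0,i=1, bit5=1)
  nb #..: next=.  (t=0,i=5, bit4=0)
  nb .##: next=#  (t=0,i=2, bit3=1)
  nb .#.: next=.  (t=1,i=7, bit2=0)
  nb ..#: next=.  (t=0,i=6, bit1=0)
  nb ...: next=#  (t=1,i=5, bit0=1)
  bits 10101001 = 169

169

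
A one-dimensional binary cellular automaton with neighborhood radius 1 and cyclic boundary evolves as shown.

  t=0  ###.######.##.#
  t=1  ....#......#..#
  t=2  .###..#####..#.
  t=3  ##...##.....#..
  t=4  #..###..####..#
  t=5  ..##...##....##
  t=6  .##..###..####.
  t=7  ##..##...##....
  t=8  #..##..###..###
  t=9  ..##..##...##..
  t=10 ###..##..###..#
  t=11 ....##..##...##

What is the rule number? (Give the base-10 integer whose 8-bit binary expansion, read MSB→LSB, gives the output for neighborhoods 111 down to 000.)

11

  nb ###: next=.  (t=0,i=0, bit7=0)
  nb ##.: next=.  (t=0,i=2, bit6=0)
  nb #.#: next=.  (t=0,i=3, bit5=0)
  nb #..: next=.  (t=1,i=0, bit4=0)
  nb .##: next=#  (t=0,i=4, bit3=1)
  nb .#.: next=.  (t=1,i=4, bit2=0)
  nb ..#: next=#  (t=1,i=3, bit1=1)
  nb ...: next=#  (t=1,i=1, bit0=1)
  bits 00001011 = 11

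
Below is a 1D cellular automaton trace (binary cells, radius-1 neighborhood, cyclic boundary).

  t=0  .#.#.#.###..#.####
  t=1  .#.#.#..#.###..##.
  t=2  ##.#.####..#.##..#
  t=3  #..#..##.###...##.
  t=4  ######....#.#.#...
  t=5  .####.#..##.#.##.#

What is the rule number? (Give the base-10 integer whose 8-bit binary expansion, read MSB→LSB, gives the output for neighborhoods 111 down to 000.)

150

  ###|#  b7=1 t=0,i=8
  ##.|.  b6=0 t=0,i=9
  #.#|.  b5=0 t=0,i=0
  #..|#  b4=1 t=0,i=10
  .##|.  b3=0 t=0,i=7
  .#.|#  b2=1 t=0,i=1
  ..#|#  b1=1 t=0,i=11
  ...|.  b0=0 t=3,i=13
  bits 10010110 = 150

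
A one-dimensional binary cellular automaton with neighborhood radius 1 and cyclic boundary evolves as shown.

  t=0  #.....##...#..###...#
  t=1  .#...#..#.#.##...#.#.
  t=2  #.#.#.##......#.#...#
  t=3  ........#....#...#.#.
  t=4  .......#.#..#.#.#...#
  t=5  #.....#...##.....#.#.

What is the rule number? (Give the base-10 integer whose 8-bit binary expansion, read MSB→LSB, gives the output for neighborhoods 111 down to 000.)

  ### -> .   bit 7 = 0  t=0,i=15
  ##. -> .   bit 6 = 0  t=0,i=0
  #.# -> .   bit 5 = 0  t=1,i=9
  #.. -> #   bit 4 = 1  t=0,i=1
  .## -> .   bit 3 = 0  t=0,i=6
  .#. -> .   bit 2 = 0  t=0,i=11
  ..# -> #   bit 1 = 1  t=0,i=5
  ... -> .   bit 0 = 0  t=0,i=2
  bits 00010010 = 18

18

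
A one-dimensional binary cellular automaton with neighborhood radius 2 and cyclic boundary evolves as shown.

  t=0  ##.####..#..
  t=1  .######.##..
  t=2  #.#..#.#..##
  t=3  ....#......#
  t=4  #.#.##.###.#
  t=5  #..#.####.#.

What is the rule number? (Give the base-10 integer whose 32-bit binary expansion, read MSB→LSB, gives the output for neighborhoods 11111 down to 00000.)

  [31] ##### => .  t=1,i=3
  [30] ####. => #  t=0,i=5
  [29] ###.# => .  t=1,i=6
  [28] ###.. => #  t=0,i=6
  [27] ##.## => #  t=0,i=2
  [26] ##.#. => .  t=2,i=1
  [25] ##..# => .  t=0,i=7
  [24] ##... => #  t=1,i=10
  [23] #.### => #  t=0,i=3
  [22] #.##. => .  t=1,i=8
  [21] #.#.# => .  t=4,i=2
  [20] #.#.. => .  t=2,i=2
  [19] #..## => .  t=0,i=11
  [18] #..#. => #  t=0,i=8
  [17] #...# => #  t=1,i=11
  [16] #.... => .  t=3,i=1
  [15] .#### => #  t=0,i=4
  [14] .###. => #  t=2,i=11
  [13] .##.# => #  t=0,i=1
  [12] .##.. => .  t=1,i=9
  [11] .#.## => #  t=4,i=3
  [10] .#.#. => .  t=2,i=6
  [9] .#..# => .  t=0,i=10
  [8] .#... => #  t=3,i=0
  [7] ..### => .  t=1,i=1
  [6] ..##. => .  t=0,i=0
  [5] ..#.# => .  t=2,i=5
  [4] ..#.. => #  t=0,i=9
  [3] ...## => #  t=1,i=0
  [2] ...#. => .  t=3,i=3
  [1] ....# => #  t=3,i=2
  [0] ..... => #  t=3,i=7
  bits 01011001100001101110100100011011 = 1502013723

1502013723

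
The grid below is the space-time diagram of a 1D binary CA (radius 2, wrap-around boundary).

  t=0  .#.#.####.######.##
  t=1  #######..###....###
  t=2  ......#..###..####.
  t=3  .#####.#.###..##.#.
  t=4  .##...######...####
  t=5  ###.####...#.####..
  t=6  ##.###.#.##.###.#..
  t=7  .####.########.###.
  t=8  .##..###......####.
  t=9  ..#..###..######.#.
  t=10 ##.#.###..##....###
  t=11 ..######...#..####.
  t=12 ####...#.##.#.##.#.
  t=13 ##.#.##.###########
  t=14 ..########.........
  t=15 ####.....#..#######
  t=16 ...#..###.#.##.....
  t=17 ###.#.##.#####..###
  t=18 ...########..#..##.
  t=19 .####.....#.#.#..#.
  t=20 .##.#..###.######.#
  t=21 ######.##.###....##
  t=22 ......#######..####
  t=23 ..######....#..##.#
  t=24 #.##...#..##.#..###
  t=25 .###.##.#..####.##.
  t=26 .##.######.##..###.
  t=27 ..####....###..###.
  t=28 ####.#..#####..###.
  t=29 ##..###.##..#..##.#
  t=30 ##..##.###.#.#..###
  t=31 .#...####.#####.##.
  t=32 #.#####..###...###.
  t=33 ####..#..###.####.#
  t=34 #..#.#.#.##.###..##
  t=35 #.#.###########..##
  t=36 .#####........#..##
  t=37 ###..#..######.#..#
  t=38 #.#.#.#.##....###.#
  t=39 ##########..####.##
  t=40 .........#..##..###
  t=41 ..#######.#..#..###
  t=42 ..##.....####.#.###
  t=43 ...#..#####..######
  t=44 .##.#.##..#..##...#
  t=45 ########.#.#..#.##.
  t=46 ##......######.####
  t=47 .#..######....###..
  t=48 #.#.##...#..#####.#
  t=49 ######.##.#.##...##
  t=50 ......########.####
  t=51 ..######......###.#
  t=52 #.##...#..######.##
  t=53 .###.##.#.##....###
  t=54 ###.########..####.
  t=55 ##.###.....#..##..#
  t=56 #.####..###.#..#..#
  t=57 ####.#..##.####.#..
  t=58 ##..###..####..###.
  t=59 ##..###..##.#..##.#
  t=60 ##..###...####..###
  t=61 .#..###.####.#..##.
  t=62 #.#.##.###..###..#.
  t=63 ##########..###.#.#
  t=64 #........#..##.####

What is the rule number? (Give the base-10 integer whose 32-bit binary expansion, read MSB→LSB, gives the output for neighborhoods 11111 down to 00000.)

485949327

  ##### -> .   bit 31 = 0  t=0,i=12
  ####. -> .   bit 30 = 0  t=0,i=7
  ###.# -> .   bit 29 = 0  t=0,i=8
  ###.. -> #   bit 28 = 1  t=1,i=6
  ##.## -> #   bit 27 = 1  t=0,i=9
  ##.#. -> #   bit 26 = 1  t=0,i=0
  ##..# -> .   bit 25 = 0  t=1,i=7
  ##... -> .   bit 24 = 0  t=1,i=12
  #.### -> #   bit 23 = 1  t=0,i=5
  #.##. -> #   bit 22 = 1  t=0,i=17
  #.#.# -> #   bit 21 = 1  t=0,i=1
  #.#.. -> #   bit 20 = 1  t=3,i=17
  #..## -> .   bit 19 = 0  t=1,i=8
  #..#. -> #   bit 18 = 1  t=18,i=12
  #...# -> #   bit 17 = 1  t=4,i=4
  #.... -> .   bit 16 = 0  t=1,i=13
  .#### -> #   bit 15 = 1  t=0,i=6
  .###. -> #   bit 14 = 1  t=1,i=10
  .##.# -> #   bit 13 = 1  t=0,i=18
  .##.. -> #   bit 12 = 1  t=4,i=2
  .#.## -> #   bit 11 = 1  t=0,i=4
  .#.#. -> #   bit 10 = 1  t=0,i=2
  .#..# -> #   bit 9 = 1  t=2,i=7
  .#... -> #   bit 8 = 1  t=9,i=18
  ..### -> #   bit 7 = 1  t=1,i=9
  ..##. -> .   bit 6 = 0  t=3,i=14
  ..#.# -> .   bit 5 = 0  t=5,i=11
  ..#.. -> .   bit 4 = 0  t=2,i=6
  ...## -> #   bit 3 = 1  t=1,i=15
  ...#. -> #   bit 2 = 1  t=2,i=5
  ....# -> #   bit 1 = 1  t=1,i=14
  ..... -> #   bit 0 = 1  t=2,i=1
  bits 00011100111101101111111110001111 = 485949327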